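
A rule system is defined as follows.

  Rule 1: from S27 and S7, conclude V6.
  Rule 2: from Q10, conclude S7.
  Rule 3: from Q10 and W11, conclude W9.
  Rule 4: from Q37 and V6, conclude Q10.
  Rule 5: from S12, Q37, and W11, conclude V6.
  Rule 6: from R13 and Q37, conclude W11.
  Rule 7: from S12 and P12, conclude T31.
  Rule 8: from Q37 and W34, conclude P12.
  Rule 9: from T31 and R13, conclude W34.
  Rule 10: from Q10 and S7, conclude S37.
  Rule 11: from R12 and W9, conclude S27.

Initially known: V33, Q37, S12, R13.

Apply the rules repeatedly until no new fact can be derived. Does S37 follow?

R13 and Q37 hold, so W11 follows (Rule 6).
S12, Q37, and W11 hold, so V6 follows (Rule 5).
From Q37 and V6, Rule 4 gives Q10.
Q10 holds, so S7 follows (Rule 2).
From Q10 and S7, Rule 10 gives S37.

Yes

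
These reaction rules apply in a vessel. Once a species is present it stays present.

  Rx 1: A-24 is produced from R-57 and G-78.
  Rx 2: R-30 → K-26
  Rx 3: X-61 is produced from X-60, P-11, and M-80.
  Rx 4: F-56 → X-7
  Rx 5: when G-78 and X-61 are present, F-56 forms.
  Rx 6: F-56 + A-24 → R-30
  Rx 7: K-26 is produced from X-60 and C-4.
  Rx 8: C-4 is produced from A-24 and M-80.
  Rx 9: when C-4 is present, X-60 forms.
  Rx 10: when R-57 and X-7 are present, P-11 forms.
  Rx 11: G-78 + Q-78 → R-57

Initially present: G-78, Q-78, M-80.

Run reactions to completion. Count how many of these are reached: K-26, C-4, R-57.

3

G-78 and Q-78 present → R-57 forms (Rx 11).
R-57 and G-78 present → A-24 forms (Rx 1).
A-24 and M-80 present → C-4 forms (Rx 8).
C-4 present → X-60 forms (Rx 9).
X-60 and C-4 present → K-26 forms (Rx 7).
K-26: reached.
C-4: reached.
R-57: reached.
All 3 are reached.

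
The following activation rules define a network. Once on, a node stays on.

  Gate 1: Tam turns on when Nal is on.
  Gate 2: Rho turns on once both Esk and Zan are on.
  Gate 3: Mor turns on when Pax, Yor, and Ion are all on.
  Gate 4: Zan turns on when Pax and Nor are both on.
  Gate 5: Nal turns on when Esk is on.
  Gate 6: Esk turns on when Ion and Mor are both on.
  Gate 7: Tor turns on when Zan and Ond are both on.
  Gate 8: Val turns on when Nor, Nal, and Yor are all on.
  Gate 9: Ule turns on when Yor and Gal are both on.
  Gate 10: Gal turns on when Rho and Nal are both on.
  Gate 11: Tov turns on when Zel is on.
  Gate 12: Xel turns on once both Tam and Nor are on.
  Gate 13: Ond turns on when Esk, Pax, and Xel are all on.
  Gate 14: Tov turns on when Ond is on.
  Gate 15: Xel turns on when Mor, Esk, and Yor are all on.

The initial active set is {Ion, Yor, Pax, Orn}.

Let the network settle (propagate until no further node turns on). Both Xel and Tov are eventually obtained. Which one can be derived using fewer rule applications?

Xel: Gate 3: Pax, Yor, and Ion on → Mor on. Ion and Mor are on, so Esk turns on (Gate 6). Mor, Esk, and Yor are on, so Xel turns on (Gate 15). [3 rule applications]
Tov: Gate 3: Pax, Yor, and Ion on → Mor on. Gate 6: Ion and Mor on → Esk on. Gate 15: Mor, Esk, and Yor on → Xel on. Gate 13: Esk, Pax, and Xel on → Ond on. Gate 14: Ond on → Tov on. [5 rule applications]
Xel needs fewer.

Xel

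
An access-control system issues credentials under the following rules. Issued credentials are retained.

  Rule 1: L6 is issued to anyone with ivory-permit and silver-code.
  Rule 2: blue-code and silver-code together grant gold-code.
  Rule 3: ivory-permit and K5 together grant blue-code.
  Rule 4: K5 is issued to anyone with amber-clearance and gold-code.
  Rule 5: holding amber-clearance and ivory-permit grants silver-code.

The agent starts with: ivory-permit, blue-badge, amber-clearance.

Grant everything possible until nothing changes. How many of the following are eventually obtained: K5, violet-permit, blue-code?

K5 would need amber-clearance and gold-code (Rule 4), but gold-code is never granted.
No rule produces violet-permit, and it is not given.
blue-code would need ivory-permit and K5 (Rule 3), but K5 is never granted.
None of the 3 are reached.

0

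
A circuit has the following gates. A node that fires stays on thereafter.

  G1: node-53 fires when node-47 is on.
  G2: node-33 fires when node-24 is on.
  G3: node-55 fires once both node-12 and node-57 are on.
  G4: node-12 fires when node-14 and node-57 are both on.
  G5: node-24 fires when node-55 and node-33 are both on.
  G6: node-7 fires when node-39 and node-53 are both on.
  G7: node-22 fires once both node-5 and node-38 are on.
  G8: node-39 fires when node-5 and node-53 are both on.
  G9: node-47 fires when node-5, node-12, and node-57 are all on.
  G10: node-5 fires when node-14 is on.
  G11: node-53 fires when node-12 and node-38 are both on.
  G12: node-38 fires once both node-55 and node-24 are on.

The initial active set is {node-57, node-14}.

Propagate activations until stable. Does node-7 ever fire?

Yes

node-14 and node-57 are on, so node-12 fires (G4).
node-14 is on, so node-5 fires (G10).
node-5, node-12, and node-57 are on, so node-47 fires (G9).
G1: node-47 on → node-53 on.
node-5 and node-53 are on, so node-39 fires (G8).
G6: node-39 and node-53 on → node-7 on.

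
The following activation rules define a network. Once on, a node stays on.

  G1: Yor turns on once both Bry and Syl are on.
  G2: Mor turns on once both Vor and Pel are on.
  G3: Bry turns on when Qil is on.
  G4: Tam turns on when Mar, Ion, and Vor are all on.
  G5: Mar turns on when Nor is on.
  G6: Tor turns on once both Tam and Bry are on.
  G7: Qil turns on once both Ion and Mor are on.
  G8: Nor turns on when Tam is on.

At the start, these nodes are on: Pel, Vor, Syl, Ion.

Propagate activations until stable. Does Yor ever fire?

Yes

G2: Vor and Pel on → Mor on.
G7: Ion and Mor on → Qil on.
G3: Qil on → Bry on.
Bry and Syl are on, so Yor turns on (G1).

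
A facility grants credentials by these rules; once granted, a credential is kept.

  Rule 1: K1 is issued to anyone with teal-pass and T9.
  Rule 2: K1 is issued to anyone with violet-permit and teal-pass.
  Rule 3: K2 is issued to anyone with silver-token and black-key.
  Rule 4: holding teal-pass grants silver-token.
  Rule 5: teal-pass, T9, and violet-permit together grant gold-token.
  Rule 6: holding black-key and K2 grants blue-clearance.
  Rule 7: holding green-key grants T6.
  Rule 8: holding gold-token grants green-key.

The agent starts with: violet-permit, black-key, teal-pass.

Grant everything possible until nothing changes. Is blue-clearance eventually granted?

Holding teal-pass grants silver-token (Rule 4).
Holding silver-token and black-key grants K2 (Rule 3).
Holding black-key and K2 grants blue-clearance (Rule 6).

Yes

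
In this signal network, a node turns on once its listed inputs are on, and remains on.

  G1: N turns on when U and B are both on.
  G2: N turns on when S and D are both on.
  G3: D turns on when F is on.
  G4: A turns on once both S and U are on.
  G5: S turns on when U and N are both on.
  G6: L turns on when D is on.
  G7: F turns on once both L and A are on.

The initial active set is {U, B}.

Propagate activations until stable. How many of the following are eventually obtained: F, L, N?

1

U and B are on, so N turns on (G1).
F would need L and A (G7), but L never turns on.
L would need D (G6), but D never turns on.
N: reached.
Reached: N — 1 of the 3.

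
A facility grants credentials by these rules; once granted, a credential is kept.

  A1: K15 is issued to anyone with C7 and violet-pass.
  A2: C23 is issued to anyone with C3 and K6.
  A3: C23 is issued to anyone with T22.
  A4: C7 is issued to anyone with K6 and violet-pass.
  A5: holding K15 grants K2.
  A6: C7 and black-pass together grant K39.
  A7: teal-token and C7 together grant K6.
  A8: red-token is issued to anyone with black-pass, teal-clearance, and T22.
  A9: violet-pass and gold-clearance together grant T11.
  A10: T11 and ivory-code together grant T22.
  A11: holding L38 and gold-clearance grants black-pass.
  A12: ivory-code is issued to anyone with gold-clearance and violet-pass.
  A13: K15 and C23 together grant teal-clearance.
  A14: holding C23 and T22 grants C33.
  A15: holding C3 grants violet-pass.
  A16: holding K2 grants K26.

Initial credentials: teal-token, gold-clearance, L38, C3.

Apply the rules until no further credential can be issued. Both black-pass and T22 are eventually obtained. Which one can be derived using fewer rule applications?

black-pass

black-pass: Holding L38 and gold-clearance grants black-pass (A11). [1 rule application]
T22: Holding C3 grants violet-pass (A15). Holding violet-pass and gold-clearance grants T11 (A9). Holding gold-clearance and violet-pass grants ivory-code (A12). Holding T11 and ivory-code grants T22 (A10). [4 rule applications]
black-pass needs fewer.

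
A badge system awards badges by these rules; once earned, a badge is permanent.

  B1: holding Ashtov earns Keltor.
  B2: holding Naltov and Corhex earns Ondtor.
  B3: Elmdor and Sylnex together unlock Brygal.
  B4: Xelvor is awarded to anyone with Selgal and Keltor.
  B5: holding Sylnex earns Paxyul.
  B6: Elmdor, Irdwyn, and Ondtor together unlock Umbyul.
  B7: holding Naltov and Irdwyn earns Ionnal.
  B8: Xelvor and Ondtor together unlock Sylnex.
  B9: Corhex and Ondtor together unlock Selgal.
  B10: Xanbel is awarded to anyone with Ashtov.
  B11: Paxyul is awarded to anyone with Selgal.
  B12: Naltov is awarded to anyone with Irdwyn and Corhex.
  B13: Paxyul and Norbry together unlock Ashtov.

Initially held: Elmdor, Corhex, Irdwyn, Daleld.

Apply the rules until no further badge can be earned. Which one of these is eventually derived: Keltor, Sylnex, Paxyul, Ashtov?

With Irdwyn and Corhex, Naltov is earned (B12).
With Naltov and Corhex, Ondtor is earned (B2).
With Corhex and Ondtor, Selgal is earned (B9).
With Selgal, Paxyul is earned (B11).
Keltor would need Ashtov (B1), but Ashtov is never earned. Sylnex would need Xelvor and Ondtor (B8), but Xelvor is never earned. Ashtov would need Paxyul and Norbry (B13), but Norbry is never earned.

Paxyul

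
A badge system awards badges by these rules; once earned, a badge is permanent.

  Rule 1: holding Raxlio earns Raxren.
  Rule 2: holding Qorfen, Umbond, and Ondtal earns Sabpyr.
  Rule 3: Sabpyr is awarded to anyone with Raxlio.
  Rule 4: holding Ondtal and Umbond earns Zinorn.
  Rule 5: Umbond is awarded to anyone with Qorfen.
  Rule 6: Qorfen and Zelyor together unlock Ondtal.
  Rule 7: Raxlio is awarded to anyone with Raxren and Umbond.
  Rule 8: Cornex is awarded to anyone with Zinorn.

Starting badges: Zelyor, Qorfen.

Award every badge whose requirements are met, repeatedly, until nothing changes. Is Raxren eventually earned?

Raxren would need Raxlio (Rule 1), but Raxlio is never earned.

No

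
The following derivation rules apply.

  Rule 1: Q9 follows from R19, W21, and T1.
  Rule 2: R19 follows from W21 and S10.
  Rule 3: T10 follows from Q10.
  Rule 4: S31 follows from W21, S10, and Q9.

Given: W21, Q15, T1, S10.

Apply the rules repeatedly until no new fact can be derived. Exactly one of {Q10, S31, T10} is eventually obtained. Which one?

W21 and S10 hold, so R19 follows (Rule 2).
R19, W21, and T1 hold, so Q9 follows (Rule 1).
W21, S10, and Q9 hold, so S31 follows (Rule 4).
No rule produces Q10, and it is not given. T10 would need Q10 (Rule 3), but Q10 is never established.

S31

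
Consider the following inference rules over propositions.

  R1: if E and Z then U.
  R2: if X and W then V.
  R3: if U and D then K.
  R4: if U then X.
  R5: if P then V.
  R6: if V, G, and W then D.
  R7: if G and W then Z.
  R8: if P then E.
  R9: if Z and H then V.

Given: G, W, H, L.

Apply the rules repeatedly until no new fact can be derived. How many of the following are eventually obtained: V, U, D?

2

G and W hold, so Z follows (R7).
Z and H hold, so V follows (R9).
From V, G, and W, R6 gives D.
V: reached.
U would need E and Z (R1), but E is never established.
D: reached.
Reached: V and D — 2 of the 3.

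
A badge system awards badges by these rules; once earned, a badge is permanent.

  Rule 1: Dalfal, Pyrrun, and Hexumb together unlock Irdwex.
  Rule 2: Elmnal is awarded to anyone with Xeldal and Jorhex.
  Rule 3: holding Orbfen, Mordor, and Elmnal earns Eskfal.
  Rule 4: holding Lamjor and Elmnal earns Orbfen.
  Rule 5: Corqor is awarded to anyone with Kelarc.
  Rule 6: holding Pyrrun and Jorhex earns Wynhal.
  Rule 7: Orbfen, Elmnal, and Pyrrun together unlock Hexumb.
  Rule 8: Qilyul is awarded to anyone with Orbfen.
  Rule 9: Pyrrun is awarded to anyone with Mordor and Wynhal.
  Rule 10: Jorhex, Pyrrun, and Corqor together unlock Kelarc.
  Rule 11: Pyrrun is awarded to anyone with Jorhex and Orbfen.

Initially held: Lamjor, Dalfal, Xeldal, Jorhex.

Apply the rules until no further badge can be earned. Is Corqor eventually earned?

Corqor would need Kelarc (Rule 5), but Kelarc is never earned.

No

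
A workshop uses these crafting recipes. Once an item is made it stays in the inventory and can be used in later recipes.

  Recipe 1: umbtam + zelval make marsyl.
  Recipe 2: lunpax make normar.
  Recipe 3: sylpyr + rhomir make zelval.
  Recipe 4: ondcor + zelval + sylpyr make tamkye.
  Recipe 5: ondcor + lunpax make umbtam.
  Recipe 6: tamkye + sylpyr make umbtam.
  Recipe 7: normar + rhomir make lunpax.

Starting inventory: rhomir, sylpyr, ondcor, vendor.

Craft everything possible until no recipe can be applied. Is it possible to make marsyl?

Using Recipe 3, sylpyr and rhomir make zelval.
ondcor + zelval + sylpyr → tamkye (Recipe 4).
Using Recipe 6, tamkye and sylpyr make umbtam.
Using Recipe 1, umbtam and zelval make marsyl.

Yes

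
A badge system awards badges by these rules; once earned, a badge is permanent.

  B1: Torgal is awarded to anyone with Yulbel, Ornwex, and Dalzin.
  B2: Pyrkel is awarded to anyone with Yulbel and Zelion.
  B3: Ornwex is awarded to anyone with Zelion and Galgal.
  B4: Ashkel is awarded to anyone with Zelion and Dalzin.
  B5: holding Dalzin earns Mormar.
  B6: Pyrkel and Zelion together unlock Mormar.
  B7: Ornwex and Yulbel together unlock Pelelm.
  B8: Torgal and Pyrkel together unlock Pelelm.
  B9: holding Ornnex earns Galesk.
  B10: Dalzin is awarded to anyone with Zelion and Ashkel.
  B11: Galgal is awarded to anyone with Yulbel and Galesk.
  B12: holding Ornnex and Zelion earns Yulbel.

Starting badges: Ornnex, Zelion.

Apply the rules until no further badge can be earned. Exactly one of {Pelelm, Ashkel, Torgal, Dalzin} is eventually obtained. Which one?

Pelelm

With Ornnex and Zelion, Yulbel is earned (B12).
With Ornnex, Galesk is earned (B9).
With Yulbel and Galesk, Galgal is earned (B11).
With Zelion and Galgal, Ornwex is earned (B3).
With Ornwex and Yulbel, Pelelm is earned (B7).
Dalzin would need Zelion and Ashkel (B10), but Ashkel is never earned. Torgal would need Yulbel, Ornwex, and Dalzin (B1), but Dalzin is never earned. Ashkel would need Zelion and Dalzin (B4), but Dalzin is never earned.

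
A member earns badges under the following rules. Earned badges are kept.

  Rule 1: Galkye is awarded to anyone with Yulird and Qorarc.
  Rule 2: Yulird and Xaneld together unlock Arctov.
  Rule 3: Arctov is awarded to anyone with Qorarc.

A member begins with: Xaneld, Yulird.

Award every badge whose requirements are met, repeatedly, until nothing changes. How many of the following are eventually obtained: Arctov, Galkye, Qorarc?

With Yulird and Xaneld, Arctov is earned (Rule 2).
Arctov: reached.
Galkye would need Yulird and Qorarc (Rule 1), but Qorarc is never earned.
No rule produces Qorarc, and it is not given.
Reached: Arctov — 1 of the 3.

1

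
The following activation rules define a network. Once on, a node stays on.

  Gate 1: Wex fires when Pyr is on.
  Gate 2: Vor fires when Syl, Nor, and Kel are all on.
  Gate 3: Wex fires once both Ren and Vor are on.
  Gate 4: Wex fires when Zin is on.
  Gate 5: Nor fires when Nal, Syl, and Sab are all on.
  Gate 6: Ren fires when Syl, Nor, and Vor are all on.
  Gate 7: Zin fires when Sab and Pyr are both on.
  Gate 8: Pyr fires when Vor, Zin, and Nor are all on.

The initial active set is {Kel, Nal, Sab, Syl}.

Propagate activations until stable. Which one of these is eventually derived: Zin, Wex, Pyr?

Gate 5: Nal, Syl, and Sab on → Nor on.
Gate 2: Syl, Nor, and Kel on → Vor on.
Gate 6: Syl, Nor, and Vor on → Ren on.
Gate 3: Ren and Vor on → Wex on.
Pyr would need Vor, Zin, and Nor (Gate 8), but Zin never turns on. Zin would need Sab and Pyr (Gate 7), but Pyr never turns on.

Wex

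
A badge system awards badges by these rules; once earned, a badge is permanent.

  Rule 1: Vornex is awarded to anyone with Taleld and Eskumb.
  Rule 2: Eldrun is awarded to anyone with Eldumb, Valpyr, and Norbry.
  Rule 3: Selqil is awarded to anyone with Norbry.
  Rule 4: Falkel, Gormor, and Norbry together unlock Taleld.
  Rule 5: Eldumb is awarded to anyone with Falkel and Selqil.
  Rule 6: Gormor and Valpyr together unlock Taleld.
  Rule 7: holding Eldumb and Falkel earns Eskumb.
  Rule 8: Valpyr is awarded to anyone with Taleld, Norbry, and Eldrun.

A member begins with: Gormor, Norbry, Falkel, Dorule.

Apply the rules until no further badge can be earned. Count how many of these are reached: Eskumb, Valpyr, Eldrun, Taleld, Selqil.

With Norbry, Selqil is earned (Rule 3).
With Falkel, Gormor, and Norbry, Taleld is earned (Rule 4).
With Falkel and Selqil, Eldumb is earned (Rule 5).
With Eldumb and Falkel, Eskumb is earned (Rule 7).
Eskumb: reached.
Valpyr would need Taleld, Norbry, and Eldrun (Rule 8), but Eldrun is never earned.
Eldrun would need Eldumb, Valpyr, and Norbry (Rule 2), but Valpyr is never earned.
Taleld: reached.
Selqil: reached.
Reached: Eskumb, Taleld, and Selqil — 3 of the 5.

3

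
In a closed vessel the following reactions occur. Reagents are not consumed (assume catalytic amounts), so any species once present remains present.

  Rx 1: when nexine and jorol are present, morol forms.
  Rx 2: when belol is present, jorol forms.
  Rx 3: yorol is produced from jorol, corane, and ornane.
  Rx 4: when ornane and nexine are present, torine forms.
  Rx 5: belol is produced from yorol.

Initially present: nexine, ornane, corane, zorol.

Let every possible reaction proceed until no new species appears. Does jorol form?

jorol would need belol (Rx 2), but belol never forms.

No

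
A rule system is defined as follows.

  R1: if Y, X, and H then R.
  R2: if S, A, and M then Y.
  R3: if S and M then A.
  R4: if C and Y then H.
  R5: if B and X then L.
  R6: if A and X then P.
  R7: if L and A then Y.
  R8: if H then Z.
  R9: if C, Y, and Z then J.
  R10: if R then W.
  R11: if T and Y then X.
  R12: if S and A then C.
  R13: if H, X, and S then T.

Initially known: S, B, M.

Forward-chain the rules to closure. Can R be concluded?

No

R would need Y, X, and H (R1), but X is never established.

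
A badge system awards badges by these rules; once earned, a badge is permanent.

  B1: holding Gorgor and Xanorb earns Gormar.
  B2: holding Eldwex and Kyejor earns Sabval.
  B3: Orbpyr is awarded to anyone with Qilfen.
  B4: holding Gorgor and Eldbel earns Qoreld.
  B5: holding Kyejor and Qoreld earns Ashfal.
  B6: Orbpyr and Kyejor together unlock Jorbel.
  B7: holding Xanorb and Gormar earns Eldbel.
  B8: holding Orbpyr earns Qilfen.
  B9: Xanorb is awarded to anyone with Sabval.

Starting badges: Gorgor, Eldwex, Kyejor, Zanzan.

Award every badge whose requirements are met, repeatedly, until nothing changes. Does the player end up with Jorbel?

No

Jorbel would need Orbpyr and Kyejor (B6), but Orbpyr is never earned.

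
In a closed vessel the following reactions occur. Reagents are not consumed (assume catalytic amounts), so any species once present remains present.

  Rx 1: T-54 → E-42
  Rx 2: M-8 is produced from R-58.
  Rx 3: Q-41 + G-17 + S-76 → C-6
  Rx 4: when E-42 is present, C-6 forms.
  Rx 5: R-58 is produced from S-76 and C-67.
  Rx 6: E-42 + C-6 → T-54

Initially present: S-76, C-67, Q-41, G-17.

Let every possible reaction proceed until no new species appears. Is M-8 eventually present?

Yes

S-76 and C-67 present → R-58 forms (Rx 5).
R-58 present → M-8 forms (Rx 2).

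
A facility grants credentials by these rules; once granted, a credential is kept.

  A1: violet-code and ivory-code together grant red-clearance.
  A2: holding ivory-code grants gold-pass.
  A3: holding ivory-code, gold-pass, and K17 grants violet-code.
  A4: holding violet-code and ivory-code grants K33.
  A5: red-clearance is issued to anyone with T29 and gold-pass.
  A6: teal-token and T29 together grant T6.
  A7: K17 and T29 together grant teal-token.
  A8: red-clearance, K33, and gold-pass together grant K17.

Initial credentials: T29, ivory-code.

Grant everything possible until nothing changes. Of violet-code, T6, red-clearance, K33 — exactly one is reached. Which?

red-clearance

Holding ivory-code grants gold-pass (A2).
Holding T29 and gold-pass grants red-clearance (A5).
violet-code would need ivory-code, gold-pass, and K17 (A3), but K17 is never granted. T6 would need teal-token and T29 (A6), but teal-token is never granted. K33 would need violet-code and ivory-code (A4), but violet-code is never granted.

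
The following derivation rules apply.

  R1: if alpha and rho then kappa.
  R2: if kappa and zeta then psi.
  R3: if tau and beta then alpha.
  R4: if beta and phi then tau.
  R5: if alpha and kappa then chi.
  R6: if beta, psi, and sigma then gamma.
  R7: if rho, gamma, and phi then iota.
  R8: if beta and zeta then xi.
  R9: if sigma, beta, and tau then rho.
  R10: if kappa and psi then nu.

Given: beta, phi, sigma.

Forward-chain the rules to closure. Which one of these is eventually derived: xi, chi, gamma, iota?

chi

beta and phi hold, so tau follows (R4).
From sigma, beta, and tau, R9 gives rho.
tau and beta hold, so alpha follows (R3).
From alpha and rho, R1 gives kappa.
From alpha and kappa, R5 gives chi.
xi would need beta and zeta (R8), but zeta is never established. iota would need rho, gamma, and phi (R7), but gamma is never established. gamma would need beta, psi, and sigma (R6), but psi is never established.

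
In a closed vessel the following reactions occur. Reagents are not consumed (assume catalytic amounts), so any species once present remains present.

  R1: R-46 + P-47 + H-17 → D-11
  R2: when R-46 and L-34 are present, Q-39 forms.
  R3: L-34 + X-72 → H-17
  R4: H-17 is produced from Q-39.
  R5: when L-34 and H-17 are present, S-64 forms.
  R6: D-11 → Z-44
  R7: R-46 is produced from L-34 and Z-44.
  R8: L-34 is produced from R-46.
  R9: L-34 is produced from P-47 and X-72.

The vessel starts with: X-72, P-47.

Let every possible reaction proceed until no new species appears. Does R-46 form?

No

R-46 would need L-34 and Z-44 (R7), but Z-44 never forms.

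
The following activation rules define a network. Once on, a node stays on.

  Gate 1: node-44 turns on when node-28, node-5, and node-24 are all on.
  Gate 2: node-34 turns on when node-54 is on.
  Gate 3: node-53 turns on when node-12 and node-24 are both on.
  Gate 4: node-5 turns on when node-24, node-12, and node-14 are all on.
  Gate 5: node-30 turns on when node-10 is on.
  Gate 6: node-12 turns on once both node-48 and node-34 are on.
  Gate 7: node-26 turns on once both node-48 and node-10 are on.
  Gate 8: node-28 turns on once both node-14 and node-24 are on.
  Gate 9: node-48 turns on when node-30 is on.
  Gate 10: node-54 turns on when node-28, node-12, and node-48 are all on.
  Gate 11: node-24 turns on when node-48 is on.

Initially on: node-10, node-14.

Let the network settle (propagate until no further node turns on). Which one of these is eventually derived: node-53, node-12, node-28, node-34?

Gate 5: node-10 on → node-30 on.
Gate 9: node-30 on → node-48 on.
node-48 is on, so node-24 turns on (Gate 11).
node-14 and node-24 are on, so node-28 turns on (Gate 8).
node-12 would need node-48 and node-34 (Gate 6), but node-34 never turns on. node-53 would need node-12 and node-24 (Gate 3), but node-12 never turns on. node-34 would need node-54 (Gate 2), but node-54 never turns on.

node-28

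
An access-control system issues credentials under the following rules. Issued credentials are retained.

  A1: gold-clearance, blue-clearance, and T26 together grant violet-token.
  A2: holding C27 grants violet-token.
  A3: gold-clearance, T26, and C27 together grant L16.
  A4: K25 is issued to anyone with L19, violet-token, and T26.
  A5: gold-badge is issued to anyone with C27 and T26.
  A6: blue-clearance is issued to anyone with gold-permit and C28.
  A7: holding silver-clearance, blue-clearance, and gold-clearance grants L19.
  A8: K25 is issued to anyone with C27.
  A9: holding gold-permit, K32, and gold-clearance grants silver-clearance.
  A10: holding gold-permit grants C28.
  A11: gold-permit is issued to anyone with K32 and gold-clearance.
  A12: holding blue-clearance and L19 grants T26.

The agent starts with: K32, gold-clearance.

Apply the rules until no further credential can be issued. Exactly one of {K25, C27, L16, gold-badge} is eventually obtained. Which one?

Holding K32 and gold-clearance grants gold-permit (A11).
Holding gold-permit, K32, and gold-clearance grants silver-clearance (A9).
Holding gold-permit grants C28 (A10).
Holding gold-permit and C28 grants blue-clearance (A6).
Holding silver-clearance, blue-clearance, and gold-clearance grants L19 (A7).
Holding blue-clearance and L19 grants T26 (A12).
Holding gold-clearance, blue-clearance, and T26 grants violet-token (A1).
Holding L19, violet-token, and T26 grants K25 (A4).
No rule produces C27, and it is not given. gold-badge would need C27 and T26 (A5), but C27 is never granted. L16 would need gold-clearance, T26, and C27 (A3), but C27 is never granted.

K25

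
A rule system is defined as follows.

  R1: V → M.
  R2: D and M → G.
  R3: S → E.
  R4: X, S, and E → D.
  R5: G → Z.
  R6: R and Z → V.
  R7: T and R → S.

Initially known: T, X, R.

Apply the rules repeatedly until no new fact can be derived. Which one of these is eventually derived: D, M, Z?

D

T and R hold, so S follows (R7).
S holds, so E follows (R3).
From X, S, and E, R4 gives D.
M would need V (R1), but V is never established. Z would need G (R5), but G is never established.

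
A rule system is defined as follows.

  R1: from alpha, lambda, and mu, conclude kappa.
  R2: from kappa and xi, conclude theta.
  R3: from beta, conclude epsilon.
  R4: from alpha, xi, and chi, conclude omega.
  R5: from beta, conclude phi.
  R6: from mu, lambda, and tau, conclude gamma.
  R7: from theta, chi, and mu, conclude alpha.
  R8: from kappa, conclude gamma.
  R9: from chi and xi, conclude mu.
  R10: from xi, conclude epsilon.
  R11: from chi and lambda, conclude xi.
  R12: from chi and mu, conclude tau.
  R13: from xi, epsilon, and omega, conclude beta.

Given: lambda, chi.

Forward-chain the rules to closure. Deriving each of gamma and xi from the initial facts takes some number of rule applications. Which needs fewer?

xi: From chi and lambda, R11 gives xi. [1 rule application]
gamma: chi and lambda hold, so xi follows (R11). chi and xi hold, so mu follows (R9). chi and mu hold, so tau follows (R12). mu, lambda, and tau hold, so gamma follows (R6). [4 rule applications]
xi needs fewer.

xi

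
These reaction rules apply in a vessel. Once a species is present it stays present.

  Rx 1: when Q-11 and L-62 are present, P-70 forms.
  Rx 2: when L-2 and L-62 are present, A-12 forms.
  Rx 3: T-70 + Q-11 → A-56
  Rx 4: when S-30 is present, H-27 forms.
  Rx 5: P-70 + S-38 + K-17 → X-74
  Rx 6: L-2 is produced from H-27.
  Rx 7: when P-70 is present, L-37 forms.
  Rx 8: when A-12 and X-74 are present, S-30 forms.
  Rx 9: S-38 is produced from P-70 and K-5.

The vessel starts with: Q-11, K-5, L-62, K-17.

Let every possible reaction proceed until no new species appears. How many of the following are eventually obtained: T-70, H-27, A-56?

0

No rule produces T-70, and it is not given.
H-27 would need S-30 (Rx 4), but S-30 never forms.
A-56 would need T-70 and Q-11 (Rx 3), but T-70 never forms.
None of the 3 are reached.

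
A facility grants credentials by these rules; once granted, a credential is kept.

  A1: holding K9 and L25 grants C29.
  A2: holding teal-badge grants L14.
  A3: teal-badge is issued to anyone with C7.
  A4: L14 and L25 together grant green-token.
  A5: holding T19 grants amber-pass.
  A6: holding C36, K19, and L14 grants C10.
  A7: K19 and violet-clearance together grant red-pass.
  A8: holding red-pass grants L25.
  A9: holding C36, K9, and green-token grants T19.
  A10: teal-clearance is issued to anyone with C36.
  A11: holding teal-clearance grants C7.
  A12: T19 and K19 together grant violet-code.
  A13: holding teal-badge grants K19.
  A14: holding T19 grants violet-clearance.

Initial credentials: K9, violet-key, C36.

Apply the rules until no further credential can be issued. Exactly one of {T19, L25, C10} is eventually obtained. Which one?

C10

Holding C36 grants teal-clearance (A10).
Holding teal-clearance grants C7 (A11).
Holding C7 grants teal-badge (A3).
Holding teal-badge grants K19 (A13).
Holding teal-badge grants L14 (A2).
Holding C36, K19, and L14 grants C10 (A6).
T19 would need C36, K9, and green-token (A9), but green-token is never granted. L25 would need red-pass (A8), but red-pass is never granted.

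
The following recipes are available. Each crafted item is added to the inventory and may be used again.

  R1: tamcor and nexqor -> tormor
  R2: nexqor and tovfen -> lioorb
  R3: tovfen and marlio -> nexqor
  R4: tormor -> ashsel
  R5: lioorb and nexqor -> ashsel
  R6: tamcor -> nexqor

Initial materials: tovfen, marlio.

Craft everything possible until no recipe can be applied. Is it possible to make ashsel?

Using R3, tovfen and marlio make nexqor.
nexqor and tovfen -> lioorb (R2).
lioorb and nexqor -> ashsel (R5).

Yes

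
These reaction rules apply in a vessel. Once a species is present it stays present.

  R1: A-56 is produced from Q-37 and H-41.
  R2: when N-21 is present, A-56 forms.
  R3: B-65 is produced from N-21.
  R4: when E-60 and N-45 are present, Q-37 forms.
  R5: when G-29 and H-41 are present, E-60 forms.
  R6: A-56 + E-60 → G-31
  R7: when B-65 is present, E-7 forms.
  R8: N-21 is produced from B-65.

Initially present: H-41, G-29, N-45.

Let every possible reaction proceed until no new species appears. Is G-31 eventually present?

G-29 and H-41 present → E-60 forms (R5).
E-60 and N-45 present → Q-37 forms (R4).
Q-37 and H-41 present → A-56 forms (R1).
A-56 and E-60 present → G-31 forms (R6).

Yes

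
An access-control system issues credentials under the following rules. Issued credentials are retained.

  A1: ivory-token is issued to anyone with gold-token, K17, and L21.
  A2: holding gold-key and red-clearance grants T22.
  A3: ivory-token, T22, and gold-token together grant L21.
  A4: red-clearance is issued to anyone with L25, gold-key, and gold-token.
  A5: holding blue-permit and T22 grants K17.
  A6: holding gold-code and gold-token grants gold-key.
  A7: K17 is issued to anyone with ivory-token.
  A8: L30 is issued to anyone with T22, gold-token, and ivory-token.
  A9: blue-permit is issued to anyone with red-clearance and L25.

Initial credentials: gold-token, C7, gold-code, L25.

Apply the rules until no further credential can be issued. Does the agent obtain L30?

L30 would need T22, gold-token, and ivory-token (A8), but ivory-token is never granted.

No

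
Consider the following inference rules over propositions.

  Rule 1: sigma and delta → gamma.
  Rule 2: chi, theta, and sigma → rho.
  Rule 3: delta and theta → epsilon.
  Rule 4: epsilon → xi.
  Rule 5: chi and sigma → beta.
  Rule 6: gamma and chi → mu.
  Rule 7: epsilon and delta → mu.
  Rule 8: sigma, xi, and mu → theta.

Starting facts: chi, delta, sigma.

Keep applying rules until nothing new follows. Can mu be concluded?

Yes

From sigma and delta, Rule 1 gives gamma.
gamma and chi hold, so mu follows (Rule 6).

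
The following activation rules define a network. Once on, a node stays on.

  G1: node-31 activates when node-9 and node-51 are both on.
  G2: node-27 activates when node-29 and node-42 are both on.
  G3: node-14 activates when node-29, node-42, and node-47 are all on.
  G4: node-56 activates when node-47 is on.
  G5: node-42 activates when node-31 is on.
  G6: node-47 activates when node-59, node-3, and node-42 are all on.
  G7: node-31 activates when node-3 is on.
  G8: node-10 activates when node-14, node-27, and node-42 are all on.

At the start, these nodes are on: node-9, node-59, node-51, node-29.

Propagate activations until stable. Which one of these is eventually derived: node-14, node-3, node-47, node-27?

G1: node-9 and node-51 on → node-31 on.
node-31 is on, so node-42 activates (G5).
G2: node-29 and node-42 on → node-27 on.
node-47 would need node-59, node-3, and node-42 (G6), but node-3 never turns on. node-14 would need node-29, node-42, and node-47 (G3), but node-47 never turns on. No rule produces node-3, and it is not given.

node-27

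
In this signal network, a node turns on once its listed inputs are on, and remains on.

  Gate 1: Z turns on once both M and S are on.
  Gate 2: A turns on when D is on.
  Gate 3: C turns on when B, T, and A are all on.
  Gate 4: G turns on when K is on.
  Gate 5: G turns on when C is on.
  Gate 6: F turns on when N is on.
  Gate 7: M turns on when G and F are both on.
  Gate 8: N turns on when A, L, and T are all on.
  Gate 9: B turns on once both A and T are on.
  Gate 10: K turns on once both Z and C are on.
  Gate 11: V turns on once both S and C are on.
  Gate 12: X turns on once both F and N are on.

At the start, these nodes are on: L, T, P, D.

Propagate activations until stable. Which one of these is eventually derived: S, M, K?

D is on, so A turns on (Gate 2).
Gate 8: A, L, and T on → N on.
A and T are on, so B turns on (Gate 9).
N is on, so F turns on (Gate 6).
B, T, and A are on, so C turns on (Gate 3).
Gate 5: C on → G on.
G and F are on, so M turns on (Gate 7).
No rule produces S, and it is not given. K would need Z and C (Gate 10), but Z never turns on.

M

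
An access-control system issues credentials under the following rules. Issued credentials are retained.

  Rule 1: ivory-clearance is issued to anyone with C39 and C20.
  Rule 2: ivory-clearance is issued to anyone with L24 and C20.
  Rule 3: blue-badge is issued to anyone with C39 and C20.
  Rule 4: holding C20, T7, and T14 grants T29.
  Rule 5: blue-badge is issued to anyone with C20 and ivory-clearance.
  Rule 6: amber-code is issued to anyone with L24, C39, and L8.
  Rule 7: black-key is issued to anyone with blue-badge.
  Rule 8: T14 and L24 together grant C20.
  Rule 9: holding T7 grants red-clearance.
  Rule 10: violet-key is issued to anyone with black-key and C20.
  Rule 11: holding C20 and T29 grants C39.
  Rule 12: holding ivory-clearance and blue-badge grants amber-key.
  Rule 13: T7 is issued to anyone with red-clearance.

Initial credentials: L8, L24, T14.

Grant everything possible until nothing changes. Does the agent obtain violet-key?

Holding T14 and L24 grants C20 (Rule 8).
Holding L24 and C20 grants ivory-clearance (Rule 2).
Holding C20 and ivory-clearance grants blue-badge (Rule 5).
Holding blue-badge grants black-key (Rule 7).
Holding black-key and C20 grants violet-key (Rule 10).

Yes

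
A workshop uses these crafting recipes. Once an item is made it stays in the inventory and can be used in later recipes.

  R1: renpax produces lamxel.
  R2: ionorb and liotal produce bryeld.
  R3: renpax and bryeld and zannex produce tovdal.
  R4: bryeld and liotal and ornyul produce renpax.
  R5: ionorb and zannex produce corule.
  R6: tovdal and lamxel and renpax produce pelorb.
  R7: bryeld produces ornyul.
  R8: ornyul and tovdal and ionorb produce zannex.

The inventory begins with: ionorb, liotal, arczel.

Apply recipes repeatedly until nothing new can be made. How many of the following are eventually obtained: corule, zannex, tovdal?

corule would need ionorb and zannex (R5), but zannex is never obtained.
zannex would need ornyul, tovdal, and ionorb (R8), but tovdal is never obtained.
tovdal would need renpax, bryeld, and zannex (R3), but zannex is never obtained.
None of the 3 are reached.

0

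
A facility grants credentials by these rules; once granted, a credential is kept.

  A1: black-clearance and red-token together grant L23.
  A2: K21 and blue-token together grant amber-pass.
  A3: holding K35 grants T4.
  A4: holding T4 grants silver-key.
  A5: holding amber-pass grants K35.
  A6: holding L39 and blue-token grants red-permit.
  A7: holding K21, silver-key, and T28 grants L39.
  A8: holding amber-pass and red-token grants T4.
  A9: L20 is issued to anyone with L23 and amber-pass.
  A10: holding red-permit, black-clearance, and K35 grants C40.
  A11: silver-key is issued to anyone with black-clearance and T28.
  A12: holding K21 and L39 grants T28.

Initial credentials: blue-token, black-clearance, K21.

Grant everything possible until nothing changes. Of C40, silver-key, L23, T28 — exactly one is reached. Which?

Holding K21 and blue-token grants amber-pass (A2).
Holding amber-pass grants K35 (A5).
Holding K35 grants T4 (A3).
Holding T4 grants silver-key (A4).
L23 would need black-clearance and red-token (A1), but red-token is never granted. T28 would need K21 and L39 (A12), but L39 is never granted. C40 would need red-permit, black-clearance, and K35 (A10), but red-permit is never granted.

silver-key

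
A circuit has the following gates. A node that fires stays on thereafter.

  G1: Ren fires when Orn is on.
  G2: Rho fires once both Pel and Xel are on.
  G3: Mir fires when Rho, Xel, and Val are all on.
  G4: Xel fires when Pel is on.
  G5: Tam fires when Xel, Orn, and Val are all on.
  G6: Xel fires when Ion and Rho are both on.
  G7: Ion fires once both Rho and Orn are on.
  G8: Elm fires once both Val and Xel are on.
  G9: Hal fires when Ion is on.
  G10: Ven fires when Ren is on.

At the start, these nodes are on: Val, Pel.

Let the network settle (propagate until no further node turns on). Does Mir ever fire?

Pel is on, so Xel fires (G4).
Pel and Xel are on, so Rho fires (G2).
Rho, Xel, and Val are on, so Mir fires (G3).

Yes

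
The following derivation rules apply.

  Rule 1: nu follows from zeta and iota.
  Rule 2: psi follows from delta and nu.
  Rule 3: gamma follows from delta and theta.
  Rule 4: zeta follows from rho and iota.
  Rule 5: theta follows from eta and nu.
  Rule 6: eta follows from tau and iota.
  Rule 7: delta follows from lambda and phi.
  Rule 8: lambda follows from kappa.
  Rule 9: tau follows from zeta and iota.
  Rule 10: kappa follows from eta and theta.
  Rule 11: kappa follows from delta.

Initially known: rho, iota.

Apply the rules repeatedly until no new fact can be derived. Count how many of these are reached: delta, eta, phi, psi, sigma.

1

From rho and iota, Rule 4 gives zeta.
zeta and iota hold, so tau follows (Rule 9).
From tau and iota, Rule 6 gives eta.
delta would need lambda and phi (Rule 7), but phi is never established.
eta: reached.
No rule produces phi, and it is not given.
psi would need delta and nu (Rule 2), but delta is never established.
No rule produces sigma, and it is not given.
Reached: eta — 1 of the 5.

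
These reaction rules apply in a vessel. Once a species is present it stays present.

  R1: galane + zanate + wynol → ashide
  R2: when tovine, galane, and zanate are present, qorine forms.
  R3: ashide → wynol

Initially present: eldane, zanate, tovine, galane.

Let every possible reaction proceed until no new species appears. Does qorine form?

Yes

tovine, galane, and zanate present → qorine forms (R2).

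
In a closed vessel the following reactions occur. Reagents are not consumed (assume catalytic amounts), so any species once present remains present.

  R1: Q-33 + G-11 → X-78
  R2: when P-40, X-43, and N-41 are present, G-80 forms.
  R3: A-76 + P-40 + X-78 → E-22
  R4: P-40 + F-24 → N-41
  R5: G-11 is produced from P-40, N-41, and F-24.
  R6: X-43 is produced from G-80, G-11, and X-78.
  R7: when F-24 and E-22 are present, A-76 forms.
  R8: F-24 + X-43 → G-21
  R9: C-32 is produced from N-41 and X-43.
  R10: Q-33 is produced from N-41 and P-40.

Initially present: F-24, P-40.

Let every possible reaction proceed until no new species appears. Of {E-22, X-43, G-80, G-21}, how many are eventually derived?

0

E-22 would need A-76, P-40, and X-78 (R3), but A-76 never forms.
X-43 would need G-80, G-11, and X-78 (R6), but G-80 never forms.
G-80 would need P-40, X-43, and N-41 (R2), but X-43 never forms.
G-21 would need F-24 and X-43 (R8), but X-43 never forms.
None of the 4 are reached.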